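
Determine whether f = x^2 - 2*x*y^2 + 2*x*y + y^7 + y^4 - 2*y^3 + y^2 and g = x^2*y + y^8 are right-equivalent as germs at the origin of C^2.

No.

The Hessian of f at 0 has rank 1. Corank 1: A-series; mu = 6 gives A_6. The Hessian of g at 0 has rank 0. Corank 2; j^3 = x^2*y has shape L^2 M (L != M), so D-series; mu = 9 gives D_9. f is A_6 but g is D_9, hence not right-equivalent.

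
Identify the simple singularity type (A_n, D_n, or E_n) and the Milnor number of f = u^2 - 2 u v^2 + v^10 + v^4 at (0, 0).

Type A9, Milnor number mu = 9.

The Hessian of f at 0 is [[2, 0], [0, 0]] with rank 1, so corank 1. A Groebner basis of the Jacobian ideal J(f) in C{u,v} is {u^5, u^4*v, -u + v^2}; counting standard monomials gives mu = 9. Corank 1: A-series; mu = 9 gives A_9.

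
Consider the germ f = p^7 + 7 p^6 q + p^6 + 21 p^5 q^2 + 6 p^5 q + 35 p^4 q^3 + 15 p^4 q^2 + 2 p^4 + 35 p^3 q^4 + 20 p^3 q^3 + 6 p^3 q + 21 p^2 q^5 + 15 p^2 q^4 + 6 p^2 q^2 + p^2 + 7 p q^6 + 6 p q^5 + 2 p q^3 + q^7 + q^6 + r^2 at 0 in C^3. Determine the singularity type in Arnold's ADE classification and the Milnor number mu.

The Hessian of f at 0 has rank 2. Corank 1: A-series; mu = 6 gives A_6.

Type A_6, Milnor number mu = 6.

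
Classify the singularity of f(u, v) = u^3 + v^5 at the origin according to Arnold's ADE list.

E8

The Hessian of f at 0 has rank 0. Corank 2; j^3 = u^3 is a perfect cube, so E-series; the 5-jet and mu = 8 give E_8.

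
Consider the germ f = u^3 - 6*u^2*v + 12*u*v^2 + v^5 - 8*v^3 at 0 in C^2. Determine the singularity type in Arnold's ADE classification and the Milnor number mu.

Type E_{8}, Milnor number mu = 8.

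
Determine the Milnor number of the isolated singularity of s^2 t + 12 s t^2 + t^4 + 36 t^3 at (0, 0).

5

The Hessian of f at 0 has rank 0. Corank 2; j^3 = t*(s + 6*t)^2 has shape L^2 M (L != M), so D-series; mu = 5 gives D_5.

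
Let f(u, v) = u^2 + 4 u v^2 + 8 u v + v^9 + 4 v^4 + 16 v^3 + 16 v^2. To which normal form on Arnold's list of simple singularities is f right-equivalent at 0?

A8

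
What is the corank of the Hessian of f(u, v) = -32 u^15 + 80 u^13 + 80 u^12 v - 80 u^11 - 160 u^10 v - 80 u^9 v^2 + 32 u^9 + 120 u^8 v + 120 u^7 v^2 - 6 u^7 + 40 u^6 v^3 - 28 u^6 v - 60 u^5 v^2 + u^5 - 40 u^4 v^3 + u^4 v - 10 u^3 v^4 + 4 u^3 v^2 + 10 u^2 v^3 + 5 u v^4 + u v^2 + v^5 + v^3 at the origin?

The Hessian at 0 is [[0, 0], [0, 0]] of rank 0; hence corank 2.

2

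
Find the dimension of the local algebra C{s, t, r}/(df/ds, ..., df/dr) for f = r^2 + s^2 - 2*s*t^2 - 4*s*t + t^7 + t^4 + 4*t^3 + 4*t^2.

The Hessian of f at 0 has rank 2. Corank 1: A-series; mu = 6 gives A_6.

6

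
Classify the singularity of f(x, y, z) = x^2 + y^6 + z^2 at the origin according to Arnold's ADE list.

A_{5}

The Hessian of f at 0 has rank 2. Corank 1: A-series; mu = 5 gives A_5.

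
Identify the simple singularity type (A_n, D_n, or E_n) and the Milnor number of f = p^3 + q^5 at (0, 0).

The Hessian of f at 0 has rank 0. Corank 2; j^3 = p^3 is a perfect cube, so E-series; the 5-jet and mu = 8 give E_8.

Type E8, Milnor number mu = 8.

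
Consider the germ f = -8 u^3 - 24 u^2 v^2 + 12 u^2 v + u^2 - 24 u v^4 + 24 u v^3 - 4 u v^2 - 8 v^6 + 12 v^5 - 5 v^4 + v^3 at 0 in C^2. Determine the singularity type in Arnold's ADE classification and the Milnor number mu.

Type A_2, Milnor number mu = 2.

The Hessian of f at 0 has rank 1. Corank 1: A-series; mu = 2 gives A_2.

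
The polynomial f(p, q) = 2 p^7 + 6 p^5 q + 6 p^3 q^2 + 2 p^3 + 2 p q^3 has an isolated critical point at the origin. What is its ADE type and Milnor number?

Type E_{7}, Milnor number mu = 7.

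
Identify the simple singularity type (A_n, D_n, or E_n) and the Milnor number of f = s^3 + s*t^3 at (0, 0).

The Hessian of f at 0 has rank 0. Corank 2; j^3 = s^3 is a perfect cube, so E-series; the 4-jet and mu = 7 give E_7.

Type E7, Milnor number mu = 7.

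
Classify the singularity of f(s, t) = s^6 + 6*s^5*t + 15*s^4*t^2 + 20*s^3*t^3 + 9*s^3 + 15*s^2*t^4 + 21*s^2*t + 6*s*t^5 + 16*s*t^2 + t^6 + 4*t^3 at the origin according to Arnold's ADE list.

D7

The Hessian of f at 0 is [[0, 0], [0, 0]] with rank 0, so corank 2. A Groebner basis of the Jacobian ideal J(f) in C{s,t} is {-243*s*t/2 + t^5 - 81*t^2, s*t^2 + 2*t^3/3, s^2 + 5*s*t/3 + 2*t^2/3}; counting standard monomials gives mu = 7. Corank 2; j^3 = (s + t)*(3*s + 2*t)^2 has shape L^2 M (L != M), so D-series; mu = 7 gives D_7.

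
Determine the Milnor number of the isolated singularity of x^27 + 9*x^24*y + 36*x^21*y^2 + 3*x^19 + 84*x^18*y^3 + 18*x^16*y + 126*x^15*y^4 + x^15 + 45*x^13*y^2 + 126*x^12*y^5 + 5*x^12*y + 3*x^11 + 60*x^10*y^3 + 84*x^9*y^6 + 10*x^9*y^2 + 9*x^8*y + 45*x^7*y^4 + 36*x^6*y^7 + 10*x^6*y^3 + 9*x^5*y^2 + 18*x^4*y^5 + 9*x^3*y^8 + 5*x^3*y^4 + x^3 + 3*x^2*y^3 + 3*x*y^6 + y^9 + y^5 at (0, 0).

8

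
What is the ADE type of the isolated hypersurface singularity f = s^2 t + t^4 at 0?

D_5

The Hessian of f at 0 has rank 0. Corank 2; j^3 = s^2*t has shape L^2 M (L != M), so D-series; mu = 5 gives D_5.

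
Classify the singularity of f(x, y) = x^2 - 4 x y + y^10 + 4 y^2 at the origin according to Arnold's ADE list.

A_9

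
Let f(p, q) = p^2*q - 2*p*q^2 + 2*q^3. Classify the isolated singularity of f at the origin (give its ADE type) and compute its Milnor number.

The Hessian of f at 0 has rank 0. Corank 2; j^3 = q*(p^2 - 2*p*q + 2*q^2) splits into three distinct lines over C (the quadratic factor has nonzero discriminant), so D_4.

Type D_{4}, Milnor number mu = 4.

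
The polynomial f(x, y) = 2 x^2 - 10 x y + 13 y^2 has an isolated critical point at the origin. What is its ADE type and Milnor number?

Type A_1, Milnor number mu = 1.

The Hessian of f at 0 has rank 2. Corank 0: nondegenerate Morse point, so A_1.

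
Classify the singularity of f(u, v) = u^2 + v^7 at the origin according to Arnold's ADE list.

A_{6}

The Hessian of f at 0 has rank 1. Corank 1: A-series; mu = 6 gives A_6.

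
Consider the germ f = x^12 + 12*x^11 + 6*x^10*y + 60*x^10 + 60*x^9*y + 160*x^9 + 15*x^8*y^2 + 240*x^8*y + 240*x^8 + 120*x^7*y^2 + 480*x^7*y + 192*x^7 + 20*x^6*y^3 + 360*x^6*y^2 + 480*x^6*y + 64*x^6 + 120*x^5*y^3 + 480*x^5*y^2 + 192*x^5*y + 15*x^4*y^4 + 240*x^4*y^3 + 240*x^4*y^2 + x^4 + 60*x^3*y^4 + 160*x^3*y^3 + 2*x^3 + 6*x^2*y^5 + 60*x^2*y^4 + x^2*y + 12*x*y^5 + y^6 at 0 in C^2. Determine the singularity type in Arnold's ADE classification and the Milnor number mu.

Type D_7, Milnor number mu = 7.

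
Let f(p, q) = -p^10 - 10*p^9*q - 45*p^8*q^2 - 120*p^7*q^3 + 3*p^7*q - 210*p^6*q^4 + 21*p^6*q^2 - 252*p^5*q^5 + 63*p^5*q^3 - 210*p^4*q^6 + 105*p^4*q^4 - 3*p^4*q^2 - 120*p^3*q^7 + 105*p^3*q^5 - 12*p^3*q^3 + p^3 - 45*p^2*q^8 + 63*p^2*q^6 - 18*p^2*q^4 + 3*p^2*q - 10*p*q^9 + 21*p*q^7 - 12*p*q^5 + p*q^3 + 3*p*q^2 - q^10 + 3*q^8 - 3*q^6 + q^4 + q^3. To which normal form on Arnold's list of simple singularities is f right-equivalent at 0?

E7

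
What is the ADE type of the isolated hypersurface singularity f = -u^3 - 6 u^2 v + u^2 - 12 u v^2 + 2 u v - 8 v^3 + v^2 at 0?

A2

The Hessian of f at 0 is [[2, 2], [2, 2]] with rank 1, so corank 1. A Groebner basis of the Jacobian ideal J(f) in C{u,v} is {v^2, u + v}; counting standard monomials gives mu = 2. Corank 1: A-series; mu = 2 gives A_2.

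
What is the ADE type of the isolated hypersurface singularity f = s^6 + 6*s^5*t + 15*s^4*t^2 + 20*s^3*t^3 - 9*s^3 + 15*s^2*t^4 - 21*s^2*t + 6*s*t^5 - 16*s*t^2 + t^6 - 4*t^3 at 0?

The Hessian of f at 0 is [[0, 0], [0, 0]] with rank 0, so corank 2. A Groebner basis of the Jacobian ideal J(f) in C{s,t} is {243*s*t/2 + t^5 + 81*t^2, s*t^2 + 2*t^3/3, s^2 + 5*s*t/3 + 2*t^2/3}; counting standard monomials gives mu = 7. Corank 2; j^3 = -(s + t)*(3*s + 2*t)^2 has shape L^2 M (L != M), so D-series; mu = 7 gives D_7.

D7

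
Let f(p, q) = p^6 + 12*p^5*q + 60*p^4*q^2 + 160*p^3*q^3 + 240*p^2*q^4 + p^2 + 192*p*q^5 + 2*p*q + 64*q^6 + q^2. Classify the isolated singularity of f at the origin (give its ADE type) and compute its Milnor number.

Type A_5, Milnor number mu = 5.

The Hessian of f at 0 has rank 1. Corank 1: A-series; mu = 5 gives A_5.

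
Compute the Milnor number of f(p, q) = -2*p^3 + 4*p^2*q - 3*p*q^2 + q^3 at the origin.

The Hessian of f at 0 has rank 0. Corank 2; j^3 = -(p - q)*(2*p^2 - 2*p*q + q^2) splits into three distinct lines over C (the quadratic factor has nonzero discriminant), so D_4.

4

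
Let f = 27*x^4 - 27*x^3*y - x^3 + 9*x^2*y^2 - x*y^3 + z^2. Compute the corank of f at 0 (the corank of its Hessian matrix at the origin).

2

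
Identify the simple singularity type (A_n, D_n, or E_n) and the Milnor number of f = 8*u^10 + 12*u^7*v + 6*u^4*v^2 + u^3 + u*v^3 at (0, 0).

The Hessian of f at 0 is [[0, 0], [0, 0]] with rank 0, so corank 2. A Groebner basis of the Jacobian ideal J(f) in C{u,v} is {u^3, u*v^2, 3*u^2 + v^3}; counting standard monomials gives mu = 7. Corank 2; j^3 = u^3 is a perfect cube, so E-series; the 4-jet and mu = 7 give E_7.

Type E7, Milnor number mu = 7.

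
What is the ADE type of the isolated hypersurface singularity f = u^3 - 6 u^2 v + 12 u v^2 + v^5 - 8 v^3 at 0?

E_8

The Hessian of f at 0 has rank 0. Corank 2; j^3 = (u - 2*v)^3 is a perfect cube, so E-series; the 5-jet and mu = 8 give E_8.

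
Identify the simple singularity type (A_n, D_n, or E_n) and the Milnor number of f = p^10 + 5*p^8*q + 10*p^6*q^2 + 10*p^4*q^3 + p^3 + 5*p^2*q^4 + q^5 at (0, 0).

The Hessian of f at 0 has rank 0. Corank 2; j^3 = p^3 is a perfect cube, so E-series; the 5-jet and mu = 8 give E_8.

Type E_8, Milnor number mu = 8.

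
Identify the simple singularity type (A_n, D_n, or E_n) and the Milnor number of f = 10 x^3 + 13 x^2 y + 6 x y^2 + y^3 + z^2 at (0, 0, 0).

The Hessian of f at 0 is [[0, 0, 0], [0, 0, 0], [0, 0, 2]] with rank 1, so corank 2. A Groebner basis of the Jacobian ideal J(f) in C{x,y,z} is {y^3, x^2 - 3*y^2/11, x*y + 6*y^2/11, z}; counting standard monomials gives mu = 4. Corank 2; j^3 = (2*x + y)*(5*x^2 + 4*x*y + y^2) splits into three distinct lines over C (the quadratic factor has nonzero discriminant), so D_4.

Type D4, Milnor number mu = 4.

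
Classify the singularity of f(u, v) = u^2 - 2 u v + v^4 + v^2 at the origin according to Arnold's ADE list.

A_3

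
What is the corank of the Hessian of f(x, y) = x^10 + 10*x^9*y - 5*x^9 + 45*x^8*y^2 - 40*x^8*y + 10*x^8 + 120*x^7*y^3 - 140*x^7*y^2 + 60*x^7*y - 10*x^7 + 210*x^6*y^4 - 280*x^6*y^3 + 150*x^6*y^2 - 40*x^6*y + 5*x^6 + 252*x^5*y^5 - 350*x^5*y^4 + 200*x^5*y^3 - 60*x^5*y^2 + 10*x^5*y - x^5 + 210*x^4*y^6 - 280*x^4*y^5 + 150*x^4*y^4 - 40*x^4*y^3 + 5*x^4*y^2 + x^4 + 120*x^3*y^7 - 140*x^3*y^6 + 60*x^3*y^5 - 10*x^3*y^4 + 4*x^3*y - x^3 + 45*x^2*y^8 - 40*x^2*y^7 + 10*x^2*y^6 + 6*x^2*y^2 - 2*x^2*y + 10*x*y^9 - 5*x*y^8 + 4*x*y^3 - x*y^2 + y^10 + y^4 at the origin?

2

Hessian at 0 has rank 0.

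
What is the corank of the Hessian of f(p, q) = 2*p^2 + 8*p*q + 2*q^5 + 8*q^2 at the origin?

1

Hessian at 0 has rank 1.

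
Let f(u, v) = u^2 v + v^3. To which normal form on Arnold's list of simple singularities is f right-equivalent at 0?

D_4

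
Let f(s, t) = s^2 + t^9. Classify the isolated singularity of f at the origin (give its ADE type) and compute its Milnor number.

Type A8, Milnor number mu = 8.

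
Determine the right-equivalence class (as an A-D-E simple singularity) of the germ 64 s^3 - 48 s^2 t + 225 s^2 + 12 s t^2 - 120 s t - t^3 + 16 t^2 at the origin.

A2

The Hessian of f at 0 is [[450, -120], [-120, 32]] with rank 1, so corank 1. A Groebner basis of the Jacobian ideal J(f) in C{s,t} is {t^2, s - 4*t/15}; counting standard monomials gives mu = 2. Corank 1: A-series; mu = 2 gives A_2.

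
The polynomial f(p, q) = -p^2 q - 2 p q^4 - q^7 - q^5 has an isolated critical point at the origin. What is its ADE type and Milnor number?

The Hessian of f at 0 has rank 0. Corank 2; j^3 = -p^2*q has shape L^2 M (L != M), so D-series; mu = 6 gives D_6.

Type D6, Milnor number mu = 6.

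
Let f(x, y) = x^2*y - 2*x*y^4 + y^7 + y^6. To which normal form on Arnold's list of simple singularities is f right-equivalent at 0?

D_{7}

The Hessian of f at 0 has rank 0. Corank 2; j^3 = x^2*y has shape L^2 M (L != M), so D-series; mu = 7 gives D_7.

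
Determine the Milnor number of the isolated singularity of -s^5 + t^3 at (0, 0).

8

The Hessian of f at 0 has rank 0. Corank 2; j^3 = t^3 is a perfect cube, so E-series; the 5-jet and mu = 8 give E_8.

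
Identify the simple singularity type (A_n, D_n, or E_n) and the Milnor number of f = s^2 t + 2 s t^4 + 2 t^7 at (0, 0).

Type D8, Milnor number mu = 8.

The Hessian of f at 0 has rank 0. Corank 2; j^3 = s^2*t has shape L^2 M (L != M), so D-series; mu = 8 gives D_8.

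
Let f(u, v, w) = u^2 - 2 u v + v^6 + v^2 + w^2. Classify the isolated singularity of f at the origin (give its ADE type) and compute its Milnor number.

Type A_{5}, Milnor number mu = 5.

The Hessian of f at 0 has rank 2. Corank 1: A-series; mu = 5 gives A_5.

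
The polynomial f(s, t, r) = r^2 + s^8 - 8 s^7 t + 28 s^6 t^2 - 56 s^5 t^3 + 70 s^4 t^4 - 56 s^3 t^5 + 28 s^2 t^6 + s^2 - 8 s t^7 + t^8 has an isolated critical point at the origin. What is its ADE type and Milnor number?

The Hessian of f at 0 has rank 2. Corank 1: A-series; mu = 7 gives A_7.

Type A_{7}, Milnor number mu = 7.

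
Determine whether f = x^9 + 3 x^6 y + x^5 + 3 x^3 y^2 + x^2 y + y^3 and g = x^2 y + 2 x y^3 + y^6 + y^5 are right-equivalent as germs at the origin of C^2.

No.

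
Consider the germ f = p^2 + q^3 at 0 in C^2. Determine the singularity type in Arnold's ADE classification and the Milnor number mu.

The Hessian of f at 0 is [[2, 0], [0, 0]] with rank 1, so corank 1. A Groebner basis of the Jacobian ideal J(f) in C{p,q} is {q^2, p}; counting standard monomials gives mu = 2. Corank 1: A-series; mu = 2 gives A_2.

Type A2, Milnor number mu = 2.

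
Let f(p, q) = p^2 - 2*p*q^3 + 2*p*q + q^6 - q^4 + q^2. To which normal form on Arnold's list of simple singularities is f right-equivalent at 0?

A3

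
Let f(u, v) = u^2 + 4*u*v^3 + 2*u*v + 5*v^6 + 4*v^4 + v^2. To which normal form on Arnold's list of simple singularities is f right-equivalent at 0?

The Hessian of f at 0 is [[2, 2], [2, 2]] with rank 1, so corank 1. A Groebner basis of the Jacobian ideal J(f) in C{u,v} is {u*v^2 - u/2 - v/2, u/2 + v^3 + v/2, u^2 + 2*u*v + v^2}; counting standard monomials gives mu = 5. Corank 1: A-series; mu = 5 gives A_5.

A_{5}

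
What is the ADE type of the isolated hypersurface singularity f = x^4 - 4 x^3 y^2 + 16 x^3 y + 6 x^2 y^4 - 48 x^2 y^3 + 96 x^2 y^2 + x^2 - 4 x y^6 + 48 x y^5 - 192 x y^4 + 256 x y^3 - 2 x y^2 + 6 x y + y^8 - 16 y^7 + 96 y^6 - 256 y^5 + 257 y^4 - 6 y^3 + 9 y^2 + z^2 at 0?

The Hessian of f at 0 is [[2, 6, 0], [6, 18, 0], [0, 0, 2]] with rank 2, so corank 1. A Groebner basis of the Jacobian ideal J(f) in C{x,y,z} is {x^2 - 9*x - 27*y, x*y + 3*x + 9*y, -x + y^2 - 3*y, z}; counting standard monomials gives mu = 3. Corank 1: A-series; mu = 3 gives A_3.

A_{3}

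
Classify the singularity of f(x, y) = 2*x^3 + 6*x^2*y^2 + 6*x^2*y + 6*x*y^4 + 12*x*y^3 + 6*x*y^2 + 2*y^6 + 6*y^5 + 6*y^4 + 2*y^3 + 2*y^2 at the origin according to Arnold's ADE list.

The Hessian of f at 0 is [[0, 0], [0, 4]] with rank 1, so corank 1. A Groebner basis of the Jacobian ideal J(f) in C{x,y} is {x^2, y}; counting standard monomials gives mu = 2. Corank 1: A-series; mu = 2 gives A_2.

A2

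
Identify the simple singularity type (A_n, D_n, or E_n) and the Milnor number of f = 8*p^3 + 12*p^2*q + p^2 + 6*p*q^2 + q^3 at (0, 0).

The Hessian of f at 0 is [[2, 0], [0, 0]] with rank 1, so corank 1. A Groebner basis of the Jacobian ideal J(f) in C{p,q} is {q^2, p}; counting standard monomials gives mu = 2. Corank 1: A-series; mu = 2 gives A_2.

Type A_{2}, Milnor number mu = 2.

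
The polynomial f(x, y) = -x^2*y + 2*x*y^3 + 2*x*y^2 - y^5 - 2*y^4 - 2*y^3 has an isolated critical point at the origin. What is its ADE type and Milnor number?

The Hessian of f at 0 has rank 0. Corank 2; j^3 = -y*(x^2 - 2*x*y + 2*y^2) splits into three distinct lines over C (the quadratic factor has nonzero discriminant), so D_4.

Type D_4, Milnor number mu = 4.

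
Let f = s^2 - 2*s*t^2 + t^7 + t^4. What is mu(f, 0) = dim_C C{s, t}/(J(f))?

6

The Hessian of f at 0 has rank 1. Corank 1: A-series; mu = 6 gives A_6.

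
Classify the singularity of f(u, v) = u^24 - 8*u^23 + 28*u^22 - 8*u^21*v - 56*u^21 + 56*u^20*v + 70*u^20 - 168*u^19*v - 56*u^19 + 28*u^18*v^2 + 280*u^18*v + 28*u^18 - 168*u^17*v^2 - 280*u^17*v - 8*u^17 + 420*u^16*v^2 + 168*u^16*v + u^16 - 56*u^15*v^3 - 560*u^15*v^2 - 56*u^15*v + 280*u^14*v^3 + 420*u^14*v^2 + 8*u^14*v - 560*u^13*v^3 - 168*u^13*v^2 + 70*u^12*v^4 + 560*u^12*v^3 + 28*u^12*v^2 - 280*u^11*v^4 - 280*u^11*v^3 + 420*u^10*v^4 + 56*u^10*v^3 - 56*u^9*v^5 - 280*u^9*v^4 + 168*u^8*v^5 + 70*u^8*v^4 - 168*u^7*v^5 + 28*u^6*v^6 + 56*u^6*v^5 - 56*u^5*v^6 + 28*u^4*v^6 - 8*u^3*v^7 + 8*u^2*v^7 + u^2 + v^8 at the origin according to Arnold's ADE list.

The Hessian of f at 0 is [[2, 0], [0, 0]] with rank 1, so corank 1. A Groebner basis of the Jacobian ideal J(f) in C{u,v} is {v^7, u}; counting standard monomials gives mu = 7. Corank 1: A-series; mu = 7 gives A_7.

A_7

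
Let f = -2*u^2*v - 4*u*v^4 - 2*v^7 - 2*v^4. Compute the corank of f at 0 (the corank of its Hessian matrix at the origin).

2

Hessian at 0 has rank 0.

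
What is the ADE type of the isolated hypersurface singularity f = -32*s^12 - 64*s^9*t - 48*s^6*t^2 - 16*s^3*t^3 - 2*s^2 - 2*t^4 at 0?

A_3

The Hessian of f at 0 is [[-4, 0], [0, 0]] with rank 1, so corank 1. A Groebner basis of the Jacobian ideal J(f) in C{s,t} is {t^3, s}; counting standard monomials gives mu = 3. Corank 1: A-series; mu = 3 gives A_3.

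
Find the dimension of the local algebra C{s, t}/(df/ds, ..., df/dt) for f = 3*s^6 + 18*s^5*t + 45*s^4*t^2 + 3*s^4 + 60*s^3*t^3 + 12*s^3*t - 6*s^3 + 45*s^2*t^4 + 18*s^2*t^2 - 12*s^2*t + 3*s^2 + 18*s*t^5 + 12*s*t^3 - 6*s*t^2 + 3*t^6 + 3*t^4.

5

The Hessian of f at 0 has rank 1. Corank 1: A-series; mu = 5 gives A_5.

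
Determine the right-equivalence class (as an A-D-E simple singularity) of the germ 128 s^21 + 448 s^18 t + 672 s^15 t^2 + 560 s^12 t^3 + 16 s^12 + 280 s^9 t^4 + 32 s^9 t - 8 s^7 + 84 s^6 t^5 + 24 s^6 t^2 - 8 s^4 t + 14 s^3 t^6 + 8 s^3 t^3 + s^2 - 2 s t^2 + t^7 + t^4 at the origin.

A_6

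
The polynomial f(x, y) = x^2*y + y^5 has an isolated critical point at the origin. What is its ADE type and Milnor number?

Type D_6, Milnor number mu = 6.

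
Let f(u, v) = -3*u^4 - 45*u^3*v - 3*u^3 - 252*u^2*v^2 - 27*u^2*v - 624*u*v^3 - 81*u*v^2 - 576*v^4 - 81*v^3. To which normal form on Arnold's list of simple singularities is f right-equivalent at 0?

The Hessian of f at 0 has rank 0. Corank 2; j^3 = -3*(u + 3*v)^3 is a perfect cube, so E-series; the 4-jet and mu = 7 give E_7.

E7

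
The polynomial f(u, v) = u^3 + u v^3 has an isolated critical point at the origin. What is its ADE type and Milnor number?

The Hessian of f at 0 is [[0, 0], [0, 0]] with rank 0, so corank 2. A Groebner basis of the Jacobian ideal J(f) in C{u,v} is {u^3, u*v^2, 3*u^2 + v^3}; counting standard monomials gives mu = 7. Corank 2; j^3 = u^3 is a perfect cube, so E-series; the 4-jet and mu = 7 give E_7.

Type E_7, Milnor number mu = 7.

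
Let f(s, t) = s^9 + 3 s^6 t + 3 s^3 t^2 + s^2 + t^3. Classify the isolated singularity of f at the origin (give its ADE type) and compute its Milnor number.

Type A_2, Milnor number mu = 2.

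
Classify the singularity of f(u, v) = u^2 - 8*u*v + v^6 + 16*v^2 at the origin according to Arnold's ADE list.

A_{5}

The Hessian of f at 0 has rank 1. Corank 1: A-series; mu = 5 gives A_5.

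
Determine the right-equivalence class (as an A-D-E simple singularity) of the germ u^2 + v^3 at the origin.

The Hessian of f at 0 is [[2, 0], [0, 0]] with rank 1, so corank 1. A Groebner basis of the Jacobian ideal J(f) in C{u,v} is {v^2, u}; counting standard monomials gives mu = 2. Corank 1: A-series; mu = 2 gives A_2.

A_2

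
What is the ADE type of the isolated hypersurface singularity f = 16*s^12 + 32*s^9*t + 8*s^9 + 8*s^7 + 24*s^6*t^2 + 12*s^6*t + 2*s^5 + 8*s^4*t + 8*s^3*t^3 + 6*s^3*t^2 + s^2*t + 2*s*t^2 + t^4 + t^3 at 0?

The Hessian of f at 0 is [[0, 0], [0, 0]] with rank 0, so corank 2. A Groebner basis of the Jacobian ideal J(f) in C{s,t} is {s^3 - s^2/4 + t^2/4, s^2/4 + t^3 - t^2/4, s*t + t^2}; counting standard monomials gives mu = 5. Corank 2; j^3 = t*(s + t)^2 has shape L^2 M (L != M), so D-series; mu = 5 gives D_5.

D5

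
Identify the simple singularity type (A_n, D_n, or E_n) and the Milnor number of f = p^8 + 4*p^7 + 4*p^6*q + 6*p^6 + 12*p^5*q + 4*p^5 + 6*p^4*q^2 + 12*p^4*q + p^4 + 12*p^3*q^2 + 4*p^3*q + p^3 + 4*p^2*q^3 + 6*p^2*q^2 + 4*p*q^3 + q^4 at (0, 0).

The Hessian of f at 0 is [[0, 0], [0, 0]] with rank 0, so corank 2. A Groebner basis of the Jacobian ideal J(f) in C{p,q} is {q^4, p*q^2 + q^3/3, p^2}; counting standard monomials gives mu = 6. Corank 2; j^3 = p^3 is a perfect cube, so E-series; the 4-jet and mu = 6 give E_6.

Type E_6, Milnor number mu = 6.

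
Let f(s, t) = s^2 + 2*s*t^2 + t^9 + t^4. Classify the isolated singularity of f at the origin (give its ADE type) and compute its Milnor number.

Type A8, Milnor number mu = 8.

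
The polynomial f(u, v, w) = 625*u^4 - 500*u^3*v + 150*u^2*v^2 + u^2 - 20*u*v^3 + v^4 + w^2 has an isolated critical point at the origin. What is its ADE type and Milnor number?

The Hessian of f at 0 has rank 2. Corank 1: A-series; mu = 3 gives A_3.

Type A_{3}, Milnor number mu = 3.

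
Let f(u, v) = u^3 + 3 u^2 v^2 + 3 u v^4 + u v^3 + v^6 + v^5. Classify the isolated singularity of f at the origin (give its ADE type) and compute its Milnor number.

The Hessian of f at 0 has rank 0. Corank 2; j^3 = u^3 is a perfect cube, so E-series; the 4-jet and mu = 7 give E_7.

Type E7, Milnor number mu = 7.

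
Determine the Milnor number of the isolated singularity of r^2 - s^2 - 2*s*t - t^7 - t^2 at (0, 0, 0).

6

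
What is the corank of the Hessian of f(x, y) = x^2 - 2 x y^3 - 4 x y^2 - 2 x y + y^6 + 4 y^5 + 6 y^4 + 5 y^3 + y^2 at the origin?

The Hessian at 0 is [[2, -2], [-2, 2]] of rank 1; hence corank 1.

1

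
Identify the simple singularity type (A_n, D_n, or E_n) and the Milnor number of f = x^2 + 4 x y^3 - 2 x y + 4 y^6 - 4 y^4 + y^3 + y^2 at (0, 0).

Type A_{2}, Milnor number mu = 2.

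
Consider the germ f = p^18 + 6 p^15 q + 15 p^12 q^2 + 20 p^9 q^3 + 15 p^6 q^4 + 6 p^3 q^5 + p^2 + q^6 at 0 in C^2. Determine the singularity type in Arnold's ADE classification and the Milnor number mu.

Type A_5, Milnor number mu = 5.

The Hessian of f at 0 is [[2, 0], [0, 0]] with rank 1, so corank 1. A Groebner basis of the Jacobian ideal J(f) in C{p,q} is {q^5, p}; counting standard monomials gives mu = 5. Corank 1: A-series; mu = 5 gives A_5.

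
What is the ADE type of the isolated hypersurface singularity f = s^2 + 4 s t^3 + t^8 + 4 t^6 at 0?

A_{7}

The Hessian of f at 0 is [[2, 0], [0, 0]] with rank 1, so corank 1. A Groebner basis of the Jacobian ideal J(f) in C{s,t} is {s^3, s^2*t, s/2 + t^3}; counting standard monomials gives mu = 7. Corank 1: A-series; mu = 7 gives A_7.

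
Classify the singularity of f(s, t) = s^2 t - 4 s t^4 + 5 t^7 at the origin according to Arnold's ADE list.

D_{8}

The Hessian of f at 0 has rank 0. Corank 2; j^3 = s^2*t has shape L^2 M (L != M), so D-series; mu = 8 gives D_8.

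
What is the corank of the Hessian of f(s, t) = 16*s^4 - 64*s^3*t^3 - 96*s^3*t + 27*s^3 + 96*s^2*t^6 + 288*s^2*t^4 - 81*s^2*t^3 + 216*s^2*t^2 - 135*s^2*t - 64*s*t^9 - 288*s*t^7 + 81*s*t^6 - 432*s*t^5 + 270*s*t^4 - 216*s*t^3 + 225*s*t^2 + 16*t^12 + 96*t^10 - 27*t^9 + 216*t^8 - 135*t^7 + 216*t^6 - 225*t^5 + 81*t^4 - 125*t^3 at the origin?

The Hessian at 0 is [[0, 0], [0, 0]] of rank 0; hence corank 2.

2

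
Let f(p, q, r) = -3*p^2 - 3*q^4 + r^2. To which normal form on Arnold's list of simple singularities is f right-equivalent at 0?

A3

The Hessian of f at 0 is [[-6, 0, 0], [0, 0, 0], [0, 0, 2]] with rank 2, so corank 1. A Groebner basis of the Jacobian ideal J(f) in C{p,q,r} is {q^3, p, r}; counting standard monomials gives mu = 3. Corank 1: A-series; mu = 3 gives A_3.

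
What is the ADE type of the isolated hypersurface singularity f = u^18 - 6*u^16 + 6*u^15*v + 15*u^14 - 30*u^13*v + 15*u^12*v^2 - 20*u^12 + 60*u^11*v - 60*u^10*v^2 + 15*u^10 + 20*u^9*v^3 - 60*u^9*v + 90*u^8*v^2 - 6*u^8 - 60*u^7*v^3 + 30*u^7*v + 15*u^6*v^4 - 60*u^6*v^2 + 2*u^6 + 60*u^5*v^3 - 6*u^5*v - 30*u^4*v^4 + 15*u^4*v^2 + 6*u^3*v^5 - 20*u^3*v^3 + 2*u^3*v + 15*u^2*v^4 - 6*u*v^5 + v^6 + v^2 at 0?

The Hessian of f at 0 is [[0, 0], [0, 2]] with rank 1, so corank 1. A Groebner basis of the Jacobian ideal J(f) in C{u,v} is {u^3 + v, u^2*v, v^2}; counting standard monomials gives mu = 5. Corank 1: A-series; mu = 5 gives A_5.

A_{5}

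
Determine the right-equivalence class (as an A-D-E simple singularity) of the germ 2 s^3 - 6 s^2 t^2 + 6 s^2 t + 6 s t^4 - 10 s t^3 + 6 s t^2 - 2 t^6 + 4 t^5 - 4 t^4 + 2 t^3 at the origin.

The Hessian of f at 0 is [[0, 0], [0, 0]] with rank 0, so corank 2. A Groebner basis of the Jacobian ideal J(f) in C{s,t} is {-s^2 - 2*s*t + t^4 - t^3/3 - t^2, s^3 - 4*s^2 - 8*s*t - t^3/3 - 4*t^2, s^2*t + 7*s^2/3 + 14*s*t/3 - 2*t^3/9 + 7*t^2/3, -s^2 + s*t^2 - 2*s*t + 2*t^3/3 - t^2}; counting standard monomials gives mu = 7. Corank 2; j^3 = 2*(s + t)^3 is a perfect cube, so E-series; the 4-jet and mu = 7 give E_7.

E7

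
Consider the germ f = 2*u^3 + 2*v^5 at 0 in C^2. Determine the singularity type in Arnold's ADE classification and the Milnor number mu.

Type E_{8}, Milnor number mu = 8.

The Hessian of f at 0 is [[0, 0], [0, 0]] with rank 0, so corank 2. A Groebner basis of the Jacobian ideal J(f) in C{u,v} is {v^4, u^2}; counting standard monomials gives mu = 8. Corank 2; j^3 = 2*u^3 is a perfect cube, so E-series; the 5-jet and mu = 8 give E_8.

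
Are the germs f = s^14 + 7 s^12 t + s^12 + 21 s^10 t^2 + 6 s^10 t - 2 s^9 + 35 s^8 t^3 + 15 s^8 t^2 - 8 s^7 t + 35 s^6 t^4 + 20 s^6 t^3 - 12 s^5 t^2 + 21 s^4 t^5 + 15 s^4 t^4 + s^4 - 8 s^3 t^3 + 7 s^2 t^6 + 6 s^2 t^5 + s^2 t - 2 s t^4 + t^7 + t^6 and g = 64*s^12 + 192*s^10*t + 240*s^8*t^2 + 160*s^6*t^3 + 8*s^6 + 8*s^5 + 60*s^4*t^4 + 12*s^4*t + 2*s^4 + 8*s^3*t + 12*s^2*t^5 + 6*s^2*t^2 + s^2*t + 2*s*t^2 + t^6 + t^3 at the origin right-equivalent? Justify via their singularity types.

Yes.

The Hessian of f at 0 is [[0, 0], [0, 0]] with rank 0, so corank 2. A Groebner basis of the Jacobian ideal J(f) in C{s,t} is {-s*t + t^4, s^3, s^2*t, s^2/6 + s*t^2}; counting standard monomials gives mu = 7. Corank 2; j^3 = s^2*t has shape L^2 M (L != M), so D-series; mu = 7 gives D_7. The Hessian of g at 0 is [[0, 0], [0, 0]] with rank 0, so corank 2. A Groebner basis of the Jacobian ideal J(g) in C{s,t} is {5*s^2/6 + 53*s*t/24 + t^4 + 13*t^3/12 + 11*t^2/8, s^3 + s^2 + 7*s*t/4 + t^3/2 + 3*t^2/4, s^2*t + s*t/2 + t^2/2, -s^2/3 + s*t^2 - 13*s*t/12 + t^3/6 - 3*t^2/4}; counting standard monomials gives mu = 7. Corank 2; j^3 = t*(s + t)^2 has shape L^2 M (L != M), so D-series; mu = 7 gives D_7. Both have type D_7, hence right-equivalent.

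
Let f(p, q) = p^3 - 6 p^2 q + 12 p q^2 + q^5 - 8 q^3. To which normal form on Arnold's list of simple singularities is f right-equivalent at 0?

The Hessian of f at 0 has rank 0. Corank 2; j^3 = (p - 2*q)^3 is a perfect cube, so E-series; the 5-jet and mu = 8 give E_8.

E_8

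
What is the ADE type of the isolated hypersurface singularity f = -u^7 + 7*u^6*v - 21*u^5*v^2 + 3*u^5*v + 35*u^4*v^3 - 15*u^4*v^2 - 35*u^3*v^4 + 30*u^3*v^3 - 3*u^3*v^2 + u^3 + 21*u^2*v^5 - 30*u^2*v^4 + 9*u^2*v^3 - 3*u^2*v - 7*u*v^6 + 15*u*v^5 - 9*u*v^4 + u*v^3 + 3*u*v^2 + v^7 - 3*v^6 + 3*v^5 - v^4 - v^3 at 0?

The Hessian of f at 0 has rank 0. Corank 2; j^3 = (u - v)^3 is a perfect cube, so E-series; the 4-jet and mu = 7 give E_7.

E_7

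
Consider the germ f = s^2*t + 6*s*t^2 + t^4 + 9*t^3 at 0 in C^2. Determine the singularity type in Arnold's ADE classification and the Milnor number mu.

Type D_5, Milnor number mu = 5.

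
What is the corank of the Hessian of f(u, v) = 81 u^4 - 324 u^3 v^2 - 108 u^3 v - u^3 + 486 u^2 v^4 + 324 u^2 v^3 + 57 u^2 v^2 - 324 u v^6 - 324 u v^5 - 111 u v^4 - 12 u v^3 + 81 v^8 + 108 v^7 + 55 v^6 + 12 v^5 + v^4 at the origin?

2

Hessian at 0 has rank 0.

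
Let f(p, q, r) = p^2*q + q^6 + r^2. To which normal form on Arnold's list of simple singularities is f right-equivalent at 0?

D_{7}

The Hessian of f at 0 has rank 1. Corank 2; j^3 = p^2*q has shape L^2 M (L != M), so D-series; mu = 7 gives D_7.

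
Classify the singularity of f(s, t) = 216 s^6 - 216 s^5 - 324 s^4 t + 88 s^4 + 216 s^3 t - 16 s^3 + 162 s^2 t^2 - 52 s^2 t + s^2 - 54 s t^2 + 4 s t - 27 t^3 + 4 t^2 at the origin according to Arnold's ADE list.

A_2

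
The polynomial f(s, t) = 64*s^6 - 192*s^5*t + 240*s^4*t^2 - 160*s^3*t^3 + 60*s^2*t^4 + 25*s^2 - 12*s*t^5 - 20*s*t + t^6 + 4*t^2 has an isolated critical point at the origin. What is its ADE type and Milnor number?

Type A_5, Milnor number mu = 5.

The Hessian of f at 0 is [[50, -20], [-20, 8]] with rank 1, so corank 1. A Groebner basis of the Jacobian ideal J(f) in C{s,t} is {t^5, s - 2*t/5}; counting standard monomials gives mu = 5. Corank 1: A-series; mu = 5 gives A_5.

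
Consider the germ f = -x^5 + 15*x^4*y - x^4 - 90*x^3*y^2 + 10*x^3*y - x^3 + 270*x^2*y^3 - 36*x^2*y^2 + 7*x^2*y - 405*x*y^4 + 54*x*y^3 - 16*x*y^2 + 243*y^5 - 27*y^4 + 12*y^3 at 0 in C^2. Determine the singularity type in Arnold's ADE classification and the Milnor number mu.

The Hessian of f at 0 has rank 0. Corank 2; j^3 = -(x - 3*y)*(x - 2*y)^2 has shape L^2 M (L != M), so D-series; mu = 5 gives D_5.

Type D_5, Milnor number mu = 5.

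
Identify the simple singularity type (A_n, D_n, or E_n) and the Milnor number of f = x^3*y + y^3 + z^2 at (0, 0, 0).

Type E7, Milnor number mu = 7.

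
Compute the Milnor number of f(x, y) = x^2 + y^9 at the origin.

8

The Hessian of f at 0 has rank 1. Corank 1: A-series; mu = 8 gives A_8.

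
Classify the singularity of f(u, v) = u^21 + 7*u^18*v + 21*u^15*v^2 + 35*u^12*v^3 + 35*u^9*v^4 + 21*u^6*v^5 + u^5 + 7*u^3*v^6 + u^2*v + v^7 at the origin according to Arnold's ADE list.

D_{8}

The Hessian of f at 0 is [[0, 0], [0, 0]] with rank 0, so corank 2. A Groebner basis of the Jacobian ideal J(f) in C{u,v} is {u^2/7 + v^6, u^3, u*v}; counting standard monomials gives mu = 8. Corank 2; j^3 = u^2*v has shape L^2 M (L != M), so D-series; mu = 8 gives D_8.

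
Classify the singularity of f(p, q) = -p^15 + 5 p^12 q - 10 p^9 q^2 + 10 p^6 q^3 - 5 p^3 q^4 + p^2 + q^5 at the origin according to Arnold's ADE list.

The Hessian of f at 0 has rank 1. Corank 1: A-series; mu = 4 gives A_4.

A_{4}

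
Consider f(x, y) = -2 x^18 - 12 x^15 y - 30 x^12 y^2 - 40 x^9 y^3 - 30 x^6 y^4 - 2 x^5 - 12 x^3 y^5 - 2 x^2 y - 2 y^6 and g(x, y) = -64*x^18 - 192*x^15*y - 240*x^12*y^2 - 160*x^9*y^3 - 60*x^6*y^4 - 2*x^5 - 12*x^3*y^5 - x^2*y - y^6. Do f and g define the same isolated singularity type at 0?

The Hessian of f at 0 is [[0, 0], [0, 0]] with rank 0, so corank 2. A Groebner basis of the Jacobian ideal J(f) in C{x,y} is {x^2/6 + y^5, x^3, x*y}; counting standard monomials gives mu = 7. Corank 2; j^3 = -2*x^2*y has shape L^2 M (L != M), so D-series; mu = 7 gives D_7. The Hessian of g at 0 is [[0, 0], [0, 0]] with rank 0, so corank 2. A Groebner basis of the Jacobian ideal J(g) in C{x,y} is {x^2/6 + y^5, x^3, x*y}; counting standard monomials gives mu = 7. Corank 2; j^3 = -x^2*y has shape L^2 M (L != M), so D-series; mu = 7 gives D_7. Both have type D_7, hence right-equivalent.

Yes.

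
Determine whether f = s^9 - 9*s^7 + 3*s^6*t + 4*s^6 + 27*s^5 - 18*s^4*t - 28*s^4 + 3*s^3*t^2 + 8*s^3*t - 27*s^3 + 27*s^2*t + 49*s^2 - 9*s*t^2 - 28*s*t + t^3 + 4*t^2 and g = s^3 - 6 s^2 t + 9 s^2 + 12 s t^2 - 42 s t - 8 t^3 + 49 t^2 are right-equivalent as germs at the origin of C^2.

Yes.

The Hessian of f at 0 is [[98, -28], [-28, 8]] with rank 1, so corank 1. A Groebner basis of the Jacobian ideal J(f) in C{s,t} is {t^2, s - 2*t/7}; counting standard monomials gives mu = 2. Corank 1: A-series; mu = 2 gives A_2. The Hessian of g at 0 is [[18, -42], [-42, 98]] with rank 1, so corank 1. A Groebner basis of the Jacobian ideal J(g) in C{s,t} is {t^2, s - 7*t/3}; counting standard monomials gives mu = 2. Corank 1: A-series; mu = 2 gives A_2. Both have type A_2, hence right-equivalent.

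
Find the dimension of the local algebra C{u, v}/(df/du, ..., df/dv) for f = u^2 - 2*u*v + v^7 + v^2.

6

The Hessian of f at 0 is [[2, -2], [-2, 2]] with rank 1, so corank 1. A Groebner basis of the Jacobian ideal J(f) in C{u,v} is {v^6, u - v}; counting standard monomials gives mu = 6. Corank 1: A-series; mu = 6 gives A_6.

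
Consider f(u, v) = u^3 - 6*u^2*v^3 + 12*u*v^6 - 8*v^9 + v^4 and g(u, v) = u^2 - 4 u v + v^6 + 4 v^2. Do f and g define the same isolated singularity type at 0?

The Hessian of f at 0 has rank 0. Corank 2; j^3 = u^3 is a perfect cube, so E-series; the 4-jet and mu = 6 give E_6. The Hessian of g at 0 has rank 1. Corank 1: A-series; mu = 5 gives A_5. f is E_6 but g is A_5, hence not right-equivalent.

No.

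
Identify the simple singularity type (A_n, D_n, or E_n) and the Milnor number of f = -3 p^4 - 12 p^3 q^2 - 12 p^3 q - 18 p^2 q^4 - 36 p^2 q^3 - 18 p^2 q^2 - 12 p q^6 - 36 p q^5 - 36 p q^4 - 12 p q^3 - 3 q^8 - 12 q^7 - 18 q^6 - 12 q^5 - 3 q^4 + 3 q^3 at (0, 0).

Type E6, Milnor number mu = 6.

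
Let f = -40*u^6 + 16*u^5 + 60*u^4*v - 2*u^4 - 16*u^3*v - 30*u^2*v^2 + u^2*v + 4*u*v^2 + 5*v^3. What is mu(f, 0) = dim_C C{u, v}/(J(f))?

4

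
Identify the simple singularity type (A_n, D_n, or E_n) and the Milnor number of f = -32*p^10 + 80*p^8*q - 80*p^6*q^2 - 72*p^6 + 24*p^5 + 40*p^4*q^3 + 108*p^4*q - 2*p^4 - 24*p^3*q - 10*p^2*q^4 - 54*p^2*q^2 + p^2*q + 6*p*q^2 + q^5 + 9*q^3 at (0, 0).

Type D_6, Milnor number mu = 6.

The Hessian of f at 0 is [[0, 0], [0, 0]] with rank 0, so corank 2. A Groebner basis of the Jacobian ideal J(f) in C{p,q} is {p^3 - 486*p^2/2911 - 2921*p*q/5822 - 15*q^2/5822, p^2*q - p*q/6 - q^2/2, 54*p^2/2911 + p*q^2 + 8743*p*q/52398 + 5827*q^2/17466, -36*p^2/2911 - 14575*p*q/157194 + q^3 - 8743*q^2/52398}; counting standard monomials gives mu = 6. Corank 2; j^3 = q*(p + 3*q)^2 has shape L^2 M (L != M), so D-series; mu = 6 gives D_6.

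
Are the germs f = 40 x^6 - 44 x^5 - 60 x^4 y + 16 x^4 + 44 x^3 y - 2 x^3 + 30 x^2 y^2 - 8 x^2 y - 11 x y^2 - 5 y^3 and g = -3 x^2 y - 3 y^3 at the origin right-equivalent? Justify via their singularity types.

Yes.

The Hessian of f at 0 is [[0, 0], [0, 0]] with rank 0, so corank 2. A Groebner basis of the Jacobian ideal J(f) in C{x,y} is {y^3, x^2 + y^2/2, x*y + y^2/2}; counting standard monomials gives mu = 4. Corank 2; j^3 = -(x + y)*(2*x^2 + 6*x*y + 5*y^2) splits into three distinct lines over C (the quadratic factor has nonzero discriminant), so D_4. The Hessian of g at 0 is [[0, 0], [0, 0]] with rank 0, so corank 2. A Groebner basis of the Jacobian ideal J(g) in C{x,y} is {y^3, x^2 + 3*y^2, x*y}; counting standard monomials gives mu = 4. Corank 2; j^3 = -3*y*(x^2 + y^2) splits into three distinct lines over C (the quadratic factor has nonzero discriminant), so D_4. Both have type D_4, hence right-equivalent.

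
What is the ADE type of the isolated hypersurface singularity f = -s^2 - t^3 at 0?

A_2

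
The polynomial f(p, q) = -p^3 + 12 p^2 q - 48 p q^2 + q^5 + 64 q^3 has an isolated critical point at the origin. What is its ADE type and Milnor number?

Type E_8, Milnor number mu = 8.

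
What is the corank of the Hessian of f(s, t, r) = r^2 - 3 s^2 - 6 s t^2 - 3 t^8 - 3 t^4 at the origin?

Hessian at 0 has rank 2.

1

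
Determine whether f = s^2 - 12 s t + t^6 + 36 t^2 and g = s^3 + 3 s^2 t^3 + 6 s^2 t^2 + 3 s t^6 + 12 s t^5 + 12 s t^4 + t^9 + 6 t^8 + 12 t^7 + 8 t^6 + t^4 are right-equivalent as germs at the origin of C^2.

No.

The Hessian of f at 0 has rank 1. Corank 1: A-series; mu = 5 gives A_5. The Hessian of g at 0 has rank 0. Corank 2; j^3 = s^3 is a perfect cube, so E-series; the 4-jet and mu = 6 give E_6. f is A_5 but g is E_6, hence not right-equivalent.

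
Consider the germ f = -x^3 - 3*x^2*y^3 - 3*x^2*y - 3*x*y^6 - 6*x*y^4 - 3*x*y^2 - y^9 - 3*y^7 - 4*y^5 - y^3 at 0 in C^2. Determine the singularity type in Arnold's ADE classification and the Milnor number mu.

The Hessian of f at 0 is [[0, 0], [0, 0]] with rank 0, so corank 2. A Groebner basis of the Jacobian ideal J(f) in C{x,y} is {x^2/2 + x*y^3 + x*y + y^2/2, y^4, x^3 - 3*x*y^2 - 2*y^3, x^2*y + 2*x*y^2 + y^3}; counting standard monomials gives mu = 8. Corank 2; j^3 = -(x + y)^3 is a perfect cube, so E-series; the 5-jet and mu = 8 give E_8.

Type E_{8}, Milnor number mu = 8.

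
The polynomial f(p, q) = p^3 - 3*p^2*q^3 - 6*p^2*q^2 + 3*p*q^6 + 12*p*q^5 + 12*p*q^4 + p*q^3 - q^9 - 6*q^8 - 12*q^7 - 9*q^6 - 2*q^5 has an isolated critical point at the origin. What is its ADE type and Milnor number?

Type E_{7}, Milnor number mu = 7.

The Hessian of f at 0 is [[0, 0], [0, 0]] with rank 0, so corank 2. A Groebner basis of the Jacobian ideal J(f) in C{p,q} is {-p^2/4 + q^4 - q^3/12, p^3, p^2*q + p^2/12 + q^3/36, -p^2/2 + p*q^2 - q^3/6}; counting standard monomials gives mu = 7. Corank 2; j^3 = p^3 is a perfect cube, so E-series; the 4-jet and mu = 7 give E_7.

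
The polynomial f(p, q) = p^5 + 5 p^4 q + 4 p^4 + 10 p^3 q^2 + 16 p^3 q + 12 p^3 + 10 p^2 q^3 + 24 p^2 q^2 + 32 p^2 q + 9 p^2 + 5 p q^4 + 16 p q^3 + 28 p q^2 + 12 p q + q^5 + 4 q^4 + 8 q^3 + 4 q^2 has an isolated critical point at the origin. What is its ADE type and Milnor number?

Type A4, Milnor number mu = 4.

The Hessian of f at 0 has rank 1. Corank 1: A-series; mu = 4 gives A_4.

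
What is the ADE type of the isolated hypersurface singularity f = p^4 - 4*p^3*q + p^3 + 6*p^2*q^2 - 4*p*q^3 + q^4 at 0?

E_6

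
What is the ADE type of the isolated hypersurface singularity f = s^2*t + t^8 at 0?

The Hessian of f at 0 is [[0, 0], [0, 0]] with rank 0, so corank 2. A Groebner basis of the Jacobian ideal J(f) in C{s,t} is {s^2/8 + t^7, s^3, s*t}; counting standard monomials gives mu = 9. Corank 2; j^3 = s^2*t has shape L^2 M (L != M), so D-series; mu = 9 gives D_9.

D_{9}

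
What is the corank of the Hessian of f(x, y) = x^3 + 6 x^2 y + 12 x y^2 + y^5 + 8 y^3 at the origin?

2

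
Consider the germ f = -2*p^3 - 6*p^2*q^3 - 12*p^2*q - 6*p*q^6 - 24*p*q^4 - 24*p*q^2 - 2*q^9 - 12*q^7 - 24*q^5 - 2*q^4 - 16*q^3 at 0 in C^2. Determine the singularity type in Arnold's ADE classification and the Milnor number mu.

The Hessian of f at 0 has rank 0. Corank 2; j^3 = -2*(p + 2*q)^3 is a perfect cube, so E-series; the 4-jet and mu = 6 give E_6.

Type E_{6}, Milnor number mu = 6.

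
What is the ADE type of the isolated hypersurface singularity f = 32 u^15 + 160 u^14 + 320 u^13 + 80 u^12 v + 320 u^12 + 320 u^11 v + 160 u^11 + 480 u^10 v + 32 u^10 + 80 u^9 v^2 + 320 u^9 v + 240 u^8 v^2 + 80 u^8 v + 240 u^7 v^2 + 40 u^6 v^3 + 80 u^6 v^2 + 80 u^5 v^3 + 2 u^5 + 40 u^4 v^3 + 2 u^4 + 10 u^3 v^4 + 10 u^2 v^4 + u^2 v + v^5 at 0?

D_{6}

The Hessian of f at 0 has rank 0. Corank 2; j^3 = u^2*v has shape L^2 M (L != M), so D-series; mu = 6 gives D_6.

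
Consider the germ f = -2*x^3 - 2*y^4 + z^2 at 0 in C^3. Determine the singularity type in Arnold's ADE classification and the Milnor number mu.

Type E6, Milnor number mu = 6.

The Hessian of f at 0 has rank 1. Corank 2; j^3 = -2*x^3 is a perfect cube, so E-series; the 4-jet and mu = 6 give E_6.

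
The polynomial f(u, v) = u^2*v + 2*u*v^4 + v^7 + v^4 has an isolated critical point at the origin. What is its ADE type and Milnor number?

The Hessian of f at 0 is [[0, 0], [0, 0]] with rank 0, so corank 2. A Groebner basis of the Jacobian ideal J(f) in C{u,v} is {u^3, u^2/4 + v^3, u*v}; counting standard monomials gives mu = 5. Corank 2; j^3 = u^2*v has shape L^2 M (L != M), so D-series; mu = 5 gives D_5.

Type D5, Milnor number mu = 5.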